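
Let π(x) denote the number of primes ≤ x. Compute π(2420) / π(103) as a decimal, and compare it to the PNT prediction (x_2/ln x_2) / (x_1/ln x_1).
π(2420)/π(103) = 359/27 ≈ 13.2963;  PNT prediction ≈ 13.9759.

π(103) = 27 and π(2420) = 359, so π(2420)/π(103) ≈ 13.2963. The PNT-predicted ratio is (2420/ln(2420)) / (103/ln(103)) ≈ 13.9759. The two agree to within a few percent, as expected.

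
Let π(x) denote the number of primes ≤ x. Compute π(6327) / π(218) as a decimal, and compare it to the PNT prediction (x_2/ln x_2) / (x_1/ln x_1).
π(6327)/π(218) = 823/47 ≈ 17.5106;  PNT prediction ≈ 17.8546.

π(218) = 47 and π(6327) = 823, so π(6327)/π(218) ≈ 17.5106. The PNT-predicted ratio is (6327/ln(6327)) / (218/ln(218)) ≈ 17.8546. The two agree to within a few percent, as expected.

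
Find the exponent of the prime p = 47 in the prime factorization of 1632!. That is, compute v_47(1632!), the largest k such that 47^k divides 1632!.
v_47(1632!) = 34

Legendre's formula: v_p(n!) = Σ_{k ≥ 1} ⌊n / p^k⌋. For p = 47, n = 1632, the terms are:
  ⌊1632/47^1⌋ = ⌊1632/47⌋ = 34
(the next term ⌊1632/47^2⌋ = 0, terminating the sum). Summing: v_47(1632!) = 34 = 34.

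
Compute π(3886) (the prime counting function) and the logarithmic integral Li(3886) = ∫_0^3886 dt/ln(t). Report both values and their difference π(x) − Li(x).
π(3886) = 538;  Li(3886) ≈ 551.60;  π(x) − Li(x) ≈ -13.60.

Direct count of primes ≤ 3886 gives π(3886) = 538. Numerical evaluation of the logarithmic integral gives Li(3886) ≈ 551.60. The difference π(x) − Li(x) ≈ -13.60 is typically negative for small/moderate x (Li(x) overestimates), though Littlewood's theorem shows this sign changes infinitely often.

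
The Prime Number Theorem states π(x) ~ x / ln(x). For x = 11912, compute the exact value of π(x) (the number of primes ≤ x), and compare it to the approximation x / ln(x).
π(11912) = 1427;  x/ln(x) ≈ 1269.22;  relative error ≈ 11.06%.

Directly count primes up to 11912: π(11912) = 1427. The PNT approximation gives 11912/ln(11912) ≈ 11912/9.38530 ≈ 1269.22. Relative error (π(x) − x/ln(x)) / π(x) ≈ 11.06%; the approximation is known to undercount slightly (Li(x) is a better estimate).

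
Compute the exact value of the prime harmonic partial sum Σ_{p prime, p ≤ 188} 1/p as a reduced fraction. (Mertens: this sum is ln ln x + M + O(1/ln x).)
Σ 1/p = 10408867916382550633331528920459565913027063402071390584941986323453055203/5397346292805549782720214077673687806275517530364350655459511599582614290

π(188) = 42, so the primes ≤ 188 are [2, 3, 5, 7, 11, 13, 17, 19, 23, 29, 31, 37, 41, 43, 47, 53, 59, 61, 67, 71, 73, 79, 83, 89, 97, 101, 103, 107, 109, 113, 127, 131, 137, 139, 149, 151, 157, 163, 167, 173, 179, 181]. Summing 1/p over these primes: 10408867916382550633331528920459565913027063402071390584941986323453055203/5397346292805549782720214077673687806275517530364350655459511599582614290 ≈ 1.9285. Mertens estimate ln ln(188) + 0.2615 ≈ 1.9171.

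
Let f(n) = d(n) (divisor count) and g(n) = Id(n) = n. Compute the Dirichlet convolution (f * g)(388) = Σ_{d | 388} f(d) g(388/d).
(d * Id)(388) = 1089

Divisors of 388: [1, 2, 4, 97, 194, 388]. For each d | 388:
  d = 1: d(1) · Id(388/1) = 1 · 388 = 388
  d = 2: d(2) · Id(388/2) = 2 · 194 = 388
  d = 4: d(4) · Id(388/4) = 3 · 97 = 291
  d = 97: d(97) · Id(388/97) = 2 · 4 = 8
  d = 194: d(194) · Id(388/194) = 4 · 2 = 8
  d = 388: d(388) · Id(388/388) = 6 · 1 = 6
Summing: (d * Id)(388) = 388 + 388 + 291 + 8 + 8 + 6 = 1089.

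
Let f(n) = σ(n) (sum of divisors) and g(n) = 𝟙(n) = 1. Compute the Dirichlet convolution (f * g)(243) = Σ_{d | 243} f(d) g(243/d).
(σ * 𝟙)(243) = 543

Divisors of 243: [1, 3, 9, 27, 81, 243]. For each d | 243:
  d = 1: σ(1) · 𝟙(243/1) = 1 · 1 = 1
  d = 3: σ(3) · 𝟙(243/3) = 4 · 1 = 4
  d = 9: σ(9) · 𝟙(243/9) = 13 · 1 = 13
  d = 27: σ(27) · 𝟙(243/27) = 40 · 1 = 40
  d = 81: σ(81) · 𝟙(243/81) = 121 · 1 = 121
  d = 243: σ(243) · 𝟙(243/243) = 364 · 1 = 364
Summing: (σ * 𝟙)(243) = 1 + 4 + 13 + 40 + 121 + 364 = 543.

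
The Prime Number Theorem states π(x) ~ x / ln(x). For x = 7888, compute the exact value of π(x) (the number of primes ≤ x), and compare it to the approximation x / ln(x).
π(7888) = 997;  x/ln(x) ≈ 879.07;  relative error ≈ 11.83%.

Directly count primes up to 7888: π(7888) = 997. The PNT approximation gives 7888/ln(7888) ≈ 7888/8.97310 ≈ 879.07. Relative error (π(x) − x/ln(x)) / π(x) ≈ 11.83%; the approximation is known to undercount slightly (Li(x) is a better estimate).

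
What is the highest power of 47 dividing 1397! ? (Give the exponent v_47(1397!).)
v_47(1397!) = 29

Legendre's formula: v_p(n!) = Σ_{k ≥ 1} ⌊n / p^k⌋. For p = 47, n = 1397, the terms are:
  ⌊1397/47^1⌋ = ⌊1397/47⌋ = 29
(the next term ⌊1397/47^2⌋ = 0, terminating the sum). Summing: v_47(1397!) = 29 = 29.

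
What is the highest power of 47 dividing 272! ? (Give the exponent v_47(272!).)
v_47(272!) = 5

Legendre's formula: v_p(n!) = Σ_{k ≥ 1} ⌊n / p^k⌋. For p = 47, n = 272, the terms are:
  ⌊272/47^1⌋ = ⌊272/47⌋ = 5
(the next term ⌊272/47^2⌋ = 0, terminating the sum). Summing: v_47(272!) = 5 = 5.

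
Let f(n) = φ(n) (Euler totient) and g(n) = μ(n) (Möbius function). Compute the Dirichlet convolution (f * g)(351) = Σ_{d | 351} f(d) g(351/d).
(φ * μ)(351) = 132

Divisors of 351: [1, 3, 9, 13, 27, 39, 117, 351]. For each d | 351:
  d = 1: φ(1) · μ(351/1) = 1 · 0 = 0
  d = 3: φ(3) · μ(351/3) = 2 · 0 = 0
  d = 9: φ(9) · μ(351/9) = 6 · 1 = 6
  d = 13: φ(13) · μ(351/13) = 12 · 0 = 0
  d = 27: φ(27) · μ(351/27) = 18 · -1 = -18
  d = 39: φ(39) · μ(351/39) = 24 · 0 = 0
  d = 117: φ(117) · μ(351/117) = 72 · -1 = -72
  d = 351: φ(351) · μ(351/351) = 216 · 1 = 216
Summing: (φ * μ)(351) = 0 + 0 + 6 + 0 + -18 + 0 + -72 + 216 = 132.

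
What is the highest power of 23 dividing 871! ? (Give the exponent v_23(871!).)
v_23(871!) = 38

Legendre's formula: v_p(n!) = Σ_{k ≥ 1} ⌊n / p^k⌋. For p = 23, n = 871, the terms are:
  ⌊871/23^1⌋ = ⌊871/23⌋ = 37
  ⌊871/23^2⌋ = ⌊871/529⌋ = 1
(the next term ⌊871/23^3⌋ = 0, terminating the sum). Summing: v_23(871!) = 37 + 1 = 38.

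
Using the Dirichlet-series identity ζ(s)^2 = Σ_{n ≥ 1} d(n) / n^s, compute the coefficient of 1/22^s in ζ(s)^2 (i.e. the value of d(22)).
d(22) = 4

ζ(s)^2 = (Σ 1/m^s)(Σ 1/k^s). The coefficient of 1/n^s in the product is the number of ordered pairs (m, k) with mk = n, which equals d(n). For n = 22, divisors are [1, 2, 11, 22], so d(22) = 4.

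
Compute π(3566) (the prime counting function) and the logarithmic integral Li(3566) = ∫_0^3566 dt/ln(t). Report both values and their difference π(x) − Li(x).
π(3566) = 499;  Li(3566) ≈ 512.68;  π(x) − Li(x) ≈ -13.68.

Direct count of primes ≤ 3566 gives π(3566) = 499. Numerical evaluation of the logarithmic integral gives Li(3566) ≈ 512.68. The difference π(x) − Li(x) ≈ -13.68 is typically negative for small/moderate x (Li(x) overestimates), though Littlewood's theorem shows this sign changes infinitely often.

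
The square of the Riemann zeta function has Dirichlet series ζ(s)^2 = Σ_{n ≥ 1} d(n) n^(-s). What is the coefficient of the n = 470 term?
d(470) = 8

ζ(s)^2 = (Σ 1/m^s)(Σ 1/k^s). The coefficient of 1/n^s in the product is the number of ordered pairs (m, k) with mk = n, which equals d(n). For n = 470, divisors are [1, 2, 5, 10, 47, 94, 235, 470], so d(470) = 8.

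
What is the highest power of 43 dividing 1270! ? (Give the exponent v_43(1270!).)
v_43(1270!) = 29

Legendre's formula: v_p(n!) = Σ_{k ≥ 1} ⌊n / p^k⌋. For p = 43, n = 1270, the terms are:
  ⌊1270/43^1⌋ = ⌊1270/43⌋ = 29
(the next term ⌊1270/43^2⌋ = 0, terminating the sum). Summing: v_43(1270!) = 29 = 29.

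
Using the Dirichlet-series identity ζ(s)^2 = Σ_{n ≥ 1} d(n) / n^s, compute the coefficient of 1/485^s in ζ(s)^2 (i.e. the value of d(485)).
d(485) = 4

ζ(s)^2 = (Σ 1/m^s)(Σ 1/k^s). The coefficient of 1/n^s in the product is the number of ordered pairs (m, k) with mk = n, which equals d(n). For n = 485, divisors are [1, 5, 97, 485], so d(485) = 4.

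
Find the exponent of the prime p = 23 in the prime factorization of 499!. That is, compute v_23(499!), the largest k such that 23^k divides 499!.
v_23(499!) = 21

Legendre's formula: v_p(n!) = Σ_{k ≥ 1} ⌊n / p^k⌋. For p = 23, n = 499, the terms are:
  ⌊499/23^1⌋ = ⌊499/23⌋ = 21
(the next term ⌊499/23^2⌋ = 0, terminating the sum). Summing: v_23(499!) = 21 = 21.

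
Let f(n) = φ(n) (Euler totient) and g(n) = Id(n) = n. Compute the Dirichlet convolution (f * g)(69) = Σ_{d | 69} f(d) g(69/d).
(φ * Id)(69) = 225

Divisors of 69: [1, 3, 23, 69]. For each d | 69:
  d = 1: φ(1) · Id(69/1) = 1 · 69 = 69
  d = 3: φ(3) · Id(69/3) = 2 · 23 = 46
  d = 23: φ(23) · Id(69/23) = 22 · 3 = 66
  d = 69: φ(69) · Id(69/69) = 44 · 1 = 44
Summing: (φ * Id)(69) = 69 + 46 + 66 + 44 = 225.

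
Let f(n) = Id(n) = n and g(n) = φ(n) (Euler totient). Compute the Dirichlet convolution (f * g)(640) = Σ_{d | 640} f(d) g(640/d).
(Id * φ)(640) = 5184

Divisors of 640: [1, 2, 4, 5, 8, 10, 16, 20, 32, 40, 64, 80, 128, 160, 320, 640]. For each d | 640:
  d = 1: Id(1) · φ(640/1) = 1 · 256 = 256
  d = 2: Id(2) · φ(640/2) = 2 · 128 = 256
  d = 4: Id(4) · φ(640/4) = 4 · 64 = 256
  d = 5: Id(5) · φ(640/5) = 5 · 64 = 320
  d = 8: Id(8) · φ(640/8) = 8 · 32 = 256
  d = 10: Id(10) · φ(640/10) = 10 · 32 = 320
  d = 16: Id(16) · φ(640/16) = 16 · 16 = 256
  d = 20: Id(20) · φ(640/20) = 20 · 16 = 320
  d = 32: Id(32) · φ(640/32) = 32 · 8 = 256
  d = 40: Id(40) · φ(640/40) = 40 · 8 = 320
  d = 64: Id(64) · φ(640/64) = 64 · 4 = 256
  d = 80: Id(80) · φ(640/80) = 80 · 4 = 320
  d = 128: Id(128) · φ(640/128) = 128 · 4 = 512
  d = 160: Id(160) · φ(640/160) = 160 · 2 = 320
  d = 320: Id(320) · φ(640/320) = 320 · 1 = 320
  d = 640: Id(640) · φ(640/640) = 640 · 1 = 640
Summing: (Id * φ)(640) = 256 + 256 + 256 + 320 + 256 + 320 + 256 + 320 + 256 + 320 + 256 + 320 + 512 + 320 + 320 + 640 = 5184.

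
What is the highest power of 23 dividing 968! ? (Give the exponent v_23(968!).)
v_23(968!) = 43

Legendre's formula: v_p(n!) = Σ_{k ≥ 1} ⌊n / p^k⌋. For p = 23, n = 968, the terms are:
  ⌊968/23^1⌋ = ⌊968/23⌋ = 42
  ⌊968/23^2⌋ = ⌊968/529⌋ = 1
(the next term ⌊968/23^3⌋ = 0, terminating the sum). Summing: v_23(968!) = 42 + 1 = 43.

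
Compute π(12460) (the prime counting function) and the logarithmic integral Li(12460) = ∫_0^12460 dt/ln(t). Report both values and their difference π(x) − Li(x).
π(12460) = 1487;  Li(12460) ≈ 1509.98;  π(x) − Li(x) ≈ -22.98.

Direct count of primes ≤ 12460 gives π(12460) = 1487. Numerical evaluation of the logarithmic integral gives Li(12460) ≈ 1509.98. The difference π(x) − Li(x) ≈ -22.98 is typically negative for small/moderate x (Li(x) overestimates), though Littlewood's theorem shows this sign changes infinitely often.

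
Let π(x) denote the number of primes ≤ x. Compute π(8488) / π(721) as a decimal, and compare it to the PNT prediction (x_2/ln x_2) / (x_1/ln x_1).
π(8488)/π(721) = 1059/128 ≈ 8.2734;  PNT prediction ≈ 8.5637.

π(721) = 128 and π(8488) = 1059, so π(8488)/π(721) ≈ 8.2734. The PNT-predicted ratio is (8488/ln(8488)) / (721/ln(721)) ≈ 8.5637. The two agree to within a few percent, as expected.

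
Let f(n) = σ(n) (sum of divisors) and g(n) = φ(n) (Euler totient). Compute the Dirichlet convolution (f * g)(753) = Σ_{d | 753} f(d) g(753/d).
(σ * φ)(753) = 3012

Divisors of 753: [1, 3, 251, 753]. For each d | 753:
  d = 1: σ(1) · φ(753/1) = 1 · 500 = 500
  d = 3: σ(3) · φ(753/3) = 4 · 250 = 1000
  d = 251: σ(251) · φ(753/251) = 252 · 2 = 504
  d = 753: σ(753) · φ(753/753) = 1008 · 1 = 1008
Summing: (σ * φ)(753) = 500 + 1000 + 504 + 1008 = 3012.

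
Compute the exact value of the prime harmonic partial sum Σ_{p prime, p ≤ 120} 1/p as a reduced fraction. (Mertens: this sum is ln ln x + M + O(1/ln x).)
Σ 1/p = 58472171373748331322981543916880425472323867753/31610054640417607788145206291543662493274686990

π(120) = 30, so the primes ≤ 120 are [2, 3, 5, 7, 11, 13, 17, 19, 23, 29, 31, 37, 41, 43, 47, 53, 59, 61, 67, 71, 73, 79, 83, 89, 97, 101, 103, 107, 109, 113]. Summing 1/p over these primes: 58472171373748331322981543916880425472323867753/31610054640417607788145206291543662493274686990 ≈ 1.8498. Mertens estimate ln ln(120) + 0.2615 ≈ 1.8275.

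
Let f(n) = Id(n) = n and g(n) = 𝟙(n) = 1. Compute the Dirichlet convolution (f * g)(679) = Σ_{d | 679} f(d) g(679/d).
(Id * 𝟙)(679) = 784

Divisors of 679: [1, 7, 97, 679]. For each d | 679:
  d = 1: Id(1) · 𝟙(679/1) = 1 · 1 = 1
  d = 7: Id(7) · 𝟙(679/7) = 7 · 1 = 7
  d = 97: Id(97) · 𝟙(679/97) = 97 · 1 = 97
  d = 679: Id(679) · 𝟙(679/679) = 679 · 1 = 679
Summing: (Id * 𝟙)(679) = 1 + 7 + 97 + 679 = 784.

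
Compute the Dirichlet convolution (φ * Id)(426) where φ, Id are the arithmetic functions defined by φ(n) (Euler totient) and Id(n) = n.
(φ * Id)(426) = 2115

Divisors of 426: [1, 2, 3, 6, 71, 142, 213, 426]. For each d | 426:
  d = 1: φ(1) · Id(426/1) = 1 · 426 = 426
  d = 2: φ(2) · Id(426/2) = 1 · 213 = 213
  d = 3: φ(3) · Id(426/3) = 2 · 142 = 284
  d = 6: φ(6) · Id(426/6) = 2 · 71 = 142
  d = 71: φ(71) · Id(426/71) = 70 · 6 = 420
  d = 142: φ(142) · Id(426/142) = 70 · 3 = 210
  d = 213: φ(213) · Id(426/213) = 140 · 2 = 280
  d = 426: φ(426) · Id(426/426) = 140 · 1 = 140
Summing: (φ * Id)(426) = 426 + 213 + 284 + 142 + 420 + 210 + 280 + 140 = 2115.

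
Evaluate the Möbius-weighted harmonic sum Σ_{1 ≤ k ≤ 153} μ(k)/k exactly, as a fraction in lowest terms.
Σ μ(k)/k = 498553581288971583508015817946071430122138094746515981177/75106511663943725776296745409664000450228387787452181363970

Values of μ(k) for 1 ≤ k ≤ 153: μ(1) = 1, μ(2) = -1, μ(3) = -1, μ(5) = -1, μ(6) = 1, μ(7) = -1, μ(10) = 1, μ(11) = -1, μ(13) = -1, μ(14) = 1, μ(15) = 1, μ(17) = -1, μ(19) = -1, μ(21) = 1, μ(22) = 1, μ(23) = -1, μ(26) = 1, μ(29) = -1, μ(30) = -1, μ(31) = -1, μ(33) = 1, μ(34) = 1, μ(35) = 1, μ(37) = -1, μ(38) = 1, μ(39) = 1, μ(41) = -1, μ(42) = -1, μ(43) = -1, μ(46) = 1, μ(47) = -1, μ(51) = 1, μ(53) = -1, μ(55) = 1, μ(57) = 1, μ(58) = 1, μ(59) = -1, μ(61) = -1, μ(62) = 1, μ(65) = 1, μ(66) = -1, μ(67) = -1, μ(69) = 1, μ(70) = -1, μ(71) = -1, μ(73) = -1, μ(74) = 1, μ(77) = 1, μ(78) = -1, μ(79) = -1, μ(82) = 1, μ(83) = -1, μ(85) = 1, μ(86) = 1, μ(87) = 1, μ(89) = -1, μ(91) = 1, μ(93) = 1, μ(94) = 1, μ(95) = 1, μ(97) = -1, μ(101) = -1, μ(102) = -1, μ(103) = -1, μ(105) = -1, μ(106) = 1, μ(107) = -1, μ(109) = -1, μ(110) = -1, μ(111) = 1, μ(113) = -1, μ(114) = -1, μ(115) = 1, μ(118) = 1, μ(119) = 1, μ(122) = 1, μ(123) = 1, μ(127) = -1, μ(129) = 1, μ(130) = -1, μ(131) = -1, μ(133) = 1, μ(134) = 1, μ(137) = -1, μ(138) = -1, μ(139) = -1, μ(141) = 1, μ(142) = 1, μ(143) = 1, μ(145) = 1, μ(146) = 1, μ(149) = -1, μ(151) = -1, with μ = 0 on non-squarefree integers. Summing μ(k)/k for k where μ(k) ≠ 0 gives 498553581288971583508015817946071430122138094746515981177/75106511663943725776296745409664000450228387787452181363970 ≈ 0.0066. (PNT ⟺ this sum → 0 as n → ∞.)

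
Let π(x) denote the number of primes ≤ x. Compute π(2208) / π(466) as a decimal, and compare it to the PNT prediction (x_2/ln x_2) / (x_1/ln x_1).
π(2208)/π(466) = 329/90 ≈ 3.6556;  PNT prediction ≈ 3.7809.

π(466) = 90 and π(2208) = 329, so π(2208)/π(466) ≈ 3.6556. The PNT-predicted ratio is (2208/ln(2208)) / (466/ln(466)) ≈ 3.7809. The two agree to within a few percent, as expected.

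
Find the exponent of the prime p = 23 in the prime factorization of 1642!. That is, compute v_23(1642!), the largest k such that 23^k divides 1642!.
v_23(1642!) = 74

Legendre's formula: v_p(n!) = Σ_{k ≥ 1} ⌊n / p^k⌋. For p = 23, n = 1642, the terms are:
  ⌊1642/23^1⌋ = ⌊1642/23⌋ = 71
  ⌊1642/23^2⌋ = ⌊1642/529⌋ = 3
(the next term ⌊1642/23^3⌋ = 0, terminating the sum). Summing: v_23(1642!) = 71 + 3 = 74.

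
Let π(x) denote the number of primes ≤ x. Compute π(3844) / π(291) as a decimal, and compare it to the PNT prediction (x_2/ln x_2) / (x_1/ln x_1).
π(3844)/π(291) = 532/61 ≈ 8.7213;  PNT prediction ≈ 9.0792.

π(291) = 61 and π(3844) = 532, so π(3844)/π(291) ≈ 8.7213. The PNT-predicted ratio is (3844/ln(3844)) / (291/ln(291)) ≈ 9.0792. The two agree to within a few percent, as expected.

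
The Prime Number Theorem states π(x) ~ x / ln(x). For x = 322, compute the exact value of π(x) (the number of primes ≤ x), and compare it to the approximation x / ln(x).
π(322) = 66;  x/ln(x) ≈ 55.76;  relative error ≈ 15.51%.

Directly count primes up to 322: π(322) = 66. The PNT approximation gives 322/ln(322) ≈ 322/5.77455 ≈ 55.76. Relative error (π(x) − x/ln(x)) / π(x) ≈ 15.51%; the approximation is known to undercount slightly (Li(x) is a better estimate).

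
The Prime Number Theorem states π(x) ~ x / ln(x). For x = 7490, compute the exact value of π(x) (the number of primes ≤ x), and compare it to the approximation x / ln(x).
π(7490) = 949;  x/ln(x) ≈ 839.56;  relative error ≈ 11.53%.

Directly count primes up to 7490: π(7490) = 949. The PNT approximation gives 7490/ln(7490) ≈ 7490/8.92132 ≈ 839.56. Relative error (π(x) − x/ln(x)) / π(x) ≈ 11.53%; the approximation is known to undercount slightly (Li(x) is a better estimate).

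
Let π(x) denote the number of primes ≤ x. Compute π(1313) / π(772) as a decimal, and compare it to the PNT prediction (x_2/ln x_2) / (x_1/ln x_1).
π(1313)/π(772) = 214/136 ≈ 1.5735;  PNT prediction ≈ 1.5750.

π(772) = 136 and π(1313) = 214, so π(1313)/π(772) ≈ 1.5735. The PNT-predicted ratio is (1313/ln(1313)) / (772/ln(772)) ≈ 1.5750. The two agree to within a few percent, as expected.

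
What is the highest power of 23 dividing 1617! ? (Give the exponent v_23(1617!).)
v_23(1617!) = 73

Legendre's formula: v_p(n!) = Σ_{k ≥ 1} ⌊n / p^k⌋. For p = 23, n = 1617, the terms are:
  ⌊1617/23^1⌋ = ⌊1617/23⌋ = 70
  ⌊1617/23^2⌋ = ⌊1617/529⌋ = 3
(the next term ⌊1617/23^3⌋ = 0, terminating the sum). Summing: v_23(1617!) = 70 + 3 = 73.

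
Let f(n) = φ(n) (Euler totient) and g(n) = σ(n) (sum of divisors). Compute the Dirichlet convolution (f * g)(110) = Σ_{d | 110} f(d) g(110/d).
(φ * σ)(110) = 880

Divisors of 110: [1, 2, 5, 10, 11, 22, 55, 110]. For each d | 110:
  d = 1: φ(1) · σ(110/1) = 1 · 216 = 216
  d = 2: φ(2) · σ(110/2) = 1 · 72 = 72
  d = 5: φ(5) · σ(110/5) = 4 · 36 = 144
  d = 10: φ(10) · σ(110/10) = 4 · 12 = 48
  d = 11: φ(11) · σ(110/11) = 10 · 18 = 180
  d = 22: φ(22) · σ(110/22) = 10 · 6 = 60
  d = 55: φ(55) · σ(110/55) = 40 · 3 = 120
  d = 110: φ(110) · σ(110/110) = 40 · 1 = 40
Summing: (φ * σ)(110) = 216 + 72 + 144 + 48 + 180 + 60 + 120 + 40 = 880.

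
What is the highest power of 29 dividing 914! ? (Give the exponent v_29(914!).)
v_29(914!) = 32

Legendre's formula: v_p(n!) = Σ_{k ≥ 1} ⌊n / p^k⌋. For p = 29, n = 914, the terms are:
  ⌊914/29^1⌋ = ⌊914/29⌋ = 31
  ⌊914/29^2⌋ = ⌊914/841⌋ = 1
(the next term ⌊914/29^3⌋ = 0, terminating the sum). Summing: v_29(914!) = 31 + 1 = 32.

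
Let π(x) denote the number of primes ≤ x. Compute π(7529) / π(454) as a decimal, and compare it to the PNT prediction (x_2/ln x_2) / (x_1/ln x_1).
π(7529)/π(454) = 954/87 ≈ 10.9655;  PNT prediction ≈ 11.3662.

π(454) = 87 and π(7529) = 954, so π(7529)/π(454) ≈ 10.9655. The PNT-predicted ratio is (7529/ln(7529)) / (454/ln(454)) ≈ 11.3662. The two agree to within a few percent, as expected.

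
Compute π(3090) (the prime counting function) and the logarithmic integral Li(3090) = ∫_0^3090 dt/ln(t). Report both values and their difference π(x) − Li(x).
π(3090) = 442;  Li(3090) ≈ 453.98;  π(x) − Li(x) ≈ -11.98.

Direct count of primes ≤ 3090 gives π(3090) = 442. Numerical evaluation of the logarithmic integral gives Li(3090) ≈ 453.98. The difference π(x) − Li(x) ≈ -11.98 is typically negative for small/moderate x (Li(x) overestimates), though Littlewood's theorem shows this sign changes infinitely often.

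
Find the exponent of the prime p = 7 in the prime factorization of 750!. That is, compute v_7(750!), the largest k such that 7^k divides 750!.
v_7(750!) = 124

Legendre's formula: v_p(n!) = Σ_{k ≥ 1} ⌊n / p^k⌋. For p = 7, n = 750, the terms are:
  ⌊750/7^1⌋ = ⌊750/7⌋ = 107
  ⌊750/7^2⌋ = ⌊750/49⌋ = 15
  ⌊750/7^3⌋ = ⌊750/343⌋ = 2
(the next term ⌊750/7^4⌋ = 0, terminating the sum). Summing: v_7(750!) = 107 + 15 + 2 = 124.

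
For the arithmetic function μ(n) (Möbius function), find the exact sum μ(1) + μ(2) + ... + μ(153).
Σ_{n ≤ 153} μ(n) = -1

Compute μ(n) for each 1 ≤ n ≤ 153: μ(1) = 1, μ(2) = -1, μ(3) = -1, μ(4) = 0, μ(5) = -1, μ(6) = 1, μ(7) = -1, μ(8) = 0, μ(9) = 0, μ(10) = 1, μ(11) = -1, μ(12) = 0, μ(13) = -1, μ(14) = 1, μ(15) = 1, μ(16) = 0, μ(17) = -1, μ(18) = 0, μ(19) = -1, μ(20) = 0, μ(21) = 1, μ(22) = 1, μ(23) = -1, μ(24) = 0, μ(25) = 0, μ(26) = 1, μ(27) = 0, μ(28) = 0, μ(29) = -1, μ(30) = -1, μ(31) = -1, μ(32) = 0, μ(33) = 1, μ(34) = 1, μ(35) = 1, μ(36) = 0, μ(37) = -1, μ(38) = 1, μ(39) = 1, μ(40) = 0, μ(41) = -1, μ(42) = -1, μ(43) = -1, μ(44) = 0, μ(45) = 0, μ(46) = 1, μ(47) = -1, μ(48) = 0, μ(49) = 0, μ(50) = 0, μ(51) = 1, μ(52) = 0, μ(53) = -1, μ(54) = 0, μ(55) = 1, μ(56) = 0, μ(57) = 1, μ(58) = 1, μ(59) = -1, μ(60) = 0, μ(61) = -1, μ(62) = 1, μ(63) = 0, μ(64) = 0, μ(65) = 1, μ(66) = -1, μ(67) = -1, μ(68) = 0, μ(69) = 1, μ(70) = -1, μ(71) = -1, μ(72) = 0, μ(73) = -1, μ(74) = 1, μ(75) = 0, μ(76) = 0, μ(77) = 1, μ(78) = -1, μ(79) = -1, μ(80) = 0, μ(81) = 0, μ(82) = 1, μ(83) = -1, μ(84) = 0, μ(85) = 1, μ(86) = 1, μ(87) = 1, μ(88) = 0, μ(89) = -1, μ(90) = 0, μ(91) = 1, μ(92) = 0, μ(93) = 1, μ(94) = 1, μ(95) = 1, μ(96) = 0, μ(97) = -1, μ(98) = 0, μ(99) = 0, μ(100) = 0, μ(101) = -1, μ(102) = -1, μ(103) = -1, μ(104) = 0, μ(105) = -1, μ(106) = 1, μ(107) = -1, μ(108) = 0, μ(109) = -1, μ(110) = -1, μ(111) = 1, μ(112) = 0, μ(113) = -1, μ(114) = -1, μ(115) = 1, μ(116) = 0, μ(117) = 0, μ(118) = 1, μ(119) = 1, μ(120) = 0, μ(121) = 0, μ(122) = 1, μ(123) = 1, μ(124) = 0, μ(125) = 0, μ(126) = 0, μ(127) = -1, μ(128) = 0, μ(129) = 1, μ(130) = -1, μ(131) = -1, μ(132) = 0, μ(133) = 1, μ(134) = 1, μ(135) = 0, μ(136) = 0, μ(137) = -1, μ(138) = -1, μ(139) = -1, μ(140) = 0, μ(141) = 1, μ(142) = 1, μ(143) = 1, μ(144) = 0, μ(145) = 1, μ(146) = 1, μ(147) = 0, μ(148) = 0, μ(149) = -1, μ(150) = 0, μ(151) = -1, μ(152) = 0, μ(153) = 0. Summing all 153 values: -1. (Mertens function M(x) = Σ_{n ≤ x} μ(n); on average M(x) should be small (PNT ⟺ M(x) = o(x)).)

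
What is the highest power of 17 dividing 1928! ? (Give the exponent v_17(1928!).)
v_17(1928!) = 119

Legendre's formula: v_p(n!) = Σ_{k ≥ 1} ⌊n / p^k⌋. For p = 17, n = 1928, the terms are:
  ⌊1928/17^1⌋ = ⌊1928/17⌋ = 113
  ⌊1928/17^2⌋ = ⌊1928/289⌋ = 6
(the next term ⌊1928/17^3⌋ = 0, terminating the sum). Summing: v_17(1928!) = 113 + 6 = 119.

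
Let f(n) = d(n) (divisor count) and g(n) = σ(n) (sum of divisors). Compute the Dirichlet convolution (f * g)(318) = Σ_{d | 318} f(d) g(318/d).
(d * σ)(318) = 1680

Divisors of 318: [1, 2, 3, 6, 53, 106, 159, 318]. For each d | 318:
  d = 1: d(1) · σ(318/1) = 1 · 648 = 648
  d = 2: d(2) · σ(318/2) = 2 · 216 = 432
  d = 3: d(3) · σ(318/3) = 2 · 162 = 324
  d = 6: d(6) · σ(318/6) = 4 · 54 = 216
  d = 53: d(53) · σ(318/53) = 2 · 12 = 24
  d = 106: d(106) · σ(318/106) = 4 · 4 = 16
  d = 159: d(159) · σ(318/159) = 4 · 3 = 12
  d = 318: d(318) · σ(318/318) = 8 · 1 = 8
Summing: (d * σ)(318) = 648 + 432 + 324 + 216 + 24 + 16 + 12 + 8 = 1680.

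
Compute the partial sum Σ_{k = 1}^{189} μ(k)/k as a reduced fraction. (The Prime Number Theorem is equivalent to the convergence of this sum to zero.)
Σ μ(k)/k = -27041902300620416603296223594221152327628829604011718275600551594065857/5397346292805549782720214077673687806275517530364350655459511599582614290

Values of μ(k) for 1 ≤ k ≤ 189: μ(1) = 1, μ(2) = -1, μ(3) = -1, μ(5) = -1, μ(6) = 1, μ(7) = -1, μ(10) = 1, μ(11) = -1, μ(13) = -1, μ(14) = 1, μ(15) = 1, μ(17) = -1, μ(19) = -1, μ(21) = 1, μ(22) = 1, μ(23) = -1, μ(26) = 1, μ(29) = -1, μ(30) = -1, μ(31) = -1, μ(33) = 1, μ(34) = 1, μ(35) = 1, μ(37) = -1, μ(38) = 1, μ(39) = 1, μ(41) = -1, μ(42) = -1, μ(43) = -1, μ(46) = 1, μ(47) = -1, μ(51) = 1, μ(53) = -1, μ(55) = 1, μ(57) = 1, μ(58) = 1, μ(59) = -1, μ(61) = -1, μ(62) = 1, μ(65) = 1, μ(66) = -1, μ(67) = -1, μ(69) = 1, μ(70) = -1, μ(71) = -1, μ(73) = -1, μ(74) = 1, μ(77) = 1, μ(78) = -1, μ(79) = -1, μ(82) = 1, μ(83) = -1, μ(85) = 1, μ(86) = 1, μ(87) = 1, μ(89) = -1, μ(91) = 1, μ(93) = 1, μ(94) = 1, μ(95) = 1, μ(97) = -1, μ(101) = -1, μ(102) = -1, μ(103) = -1, μ(105) = -1, μ(106) = 1, μ(107) = -1, μ(109) = -1, μ(110) = -1, μ(111) = 1, μ(113) = -1, μ(114) = -1, μ(115) = 1, μ(118) = 1, μ(119) = 1, μ(122) = 1, μ(123) = 1, μ(127) = -1, μ(129) = 1, μ(130) = -1, μ(131) = -1, μ(133) = 1, μ(134) = 1, μ(137) = -1, μ(138) = -1, μ(139) = -1, μ(141) = 1, μ(142) = 1, μ(143) = 1, μ(145) = 1, μ(146) = 1, μ(149) = -1, μ(151) = -1, μ(154) = -1, μ(155) = 1, μ(157) = -1, μ(158) = 1, μ(159) = 1, μ(161) = 1, μ(163) = -1, μ(165) = -1, μ(166) = 1, μ(167) = -1, μ(170) = -1, μ(173) = -1, μ(174) = -1, μ(177) = 1, μ(178) = 1, μ(179) = -1, μ(181) = -1, μ(182) = -1, μ(183) = 1, μ(185) = 1, μ(186) = -1, μ(187) = 1, with μ = 0 on non-squarefree integers. Summing μ(k)/k for k where μ(k) ≠ 0 gives -27041902300620416603296223594221152327628829604011718275600551594065857/5397346292805549782720214077673687806275517530364350655459511599582614290 ≈ -0.0050. (PNT ⟺ this sum → 0 as n → ∞.)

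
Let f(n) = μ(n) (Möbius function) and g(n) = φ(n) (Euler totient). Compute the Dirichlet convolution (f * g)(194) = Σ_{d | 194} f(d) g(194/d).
(μ * φ)(194) = 0

Divisors of 194: [1, 2, 97, 194]. For each d | 194:
  d = 1: μ(1) · φ(194/1) = 1 · 96 = 96
  d = 2: μ(2) · φ(194/2) = -1 · 96 = -96
  d = 97: μ(97) · φ(194/97) = -1 · 1 = -1
  d = 194: μ(194) · φ(194/194) = 1 · 1 = 1
Summing: (μ * φ)(194) = 96 + -96 + -1 + 1 = 0.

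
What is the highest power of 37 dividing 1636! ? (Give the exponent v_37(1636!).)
v_37(1636!) = 45

Legendre's formula: v_p(n!) = Σ_{k ≥ 1} ⌊n / p^k⌋. For p = 37, n = 1636, the terms are:
  ⌊1636/37^1⌋ = ⌊1636/37⌋ = 44
  ⌊1636/37^2⌋ = ⌊1636/1369⌋ = 1
(the next term ⌊1636/37^3⌋ = 0, terminating the sum). Summing: v_37(1636!) = 44 + 1 = 45.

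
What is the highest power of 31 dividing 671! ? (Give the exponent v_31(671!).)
v_31(671!) = 21

Legendre's formula: v_p(n!) = Σ_{k ≥ 1} ⌊n / p^k⌋. For p = 31, n = 671, the terms are:
  ⌊671/31^1⌋ = ⌊671/31⌋ = 21
(the next term ⌊671/31^2⌋ = 0, terminating the sum). Summing: v_31(671!) = 21 = 21.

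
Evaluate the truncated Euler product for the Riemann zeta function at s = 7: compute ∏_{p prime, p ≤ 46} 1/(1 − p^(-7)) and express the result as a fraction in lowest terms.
∏ = 45646702807467713699372033067809267220048714619200580949120845685181752370766160993819090186875/45268741527906747399557358241617585589782139439825822687873840391576296184501153303048882388992

The primes p ≤ 46 are [2, 3, 5, 7, 11, 13, 17, 19, 23, 29, 31, 37, 41, 43]. For each prime, (1 − 1/p^7)^(-1) = p^7 / (p^7 − 1). The product is (1 − 1/2^7)^(-1), (1 − 1/3^7)^(-1), (1 − 1/5^7)^(-1), (1 − 1/7^7)^(-1), (1 − 1/11^7)^(-1), (1 − 1/13^7)^(-1), (1 − 1/17^7)^(-1), (1 − 1/19^7)^(-1), (1 − 1/23^7)^(-1), (1 − 1/29^7)^(-1), (1 − 1/31^7)^(-1), (1 − 1/37^7)^(-1), (1 − 1/41^7)^(-1), (1 − 1/43^7)^(-1) = ∏ p^7 / (p^7 − 1) = 45646702807467713699372033067809267220048714619200580949120845685181752370766160993819090186875/45268741527906747399557358241617585589782139439825822687873840391576296184501153303048882388992.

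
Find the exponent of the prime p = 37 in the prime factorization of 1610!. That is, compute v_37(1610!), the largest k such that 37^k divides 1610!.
v_37(1610!) = 44

Legendre's formula: v_p(n!) = Σ_{k ≥ 1} ⌊n / p^k⌋. For p = 37, n = 1610, the terms are:
  ⌊1610/37^1⌋ = ⌊1610/37⌋ = 43
  ⌊1610/37^2⌋ = ⌊1610/1369⌋ = 1
(the next term ⌊1610/37^3⌋ = 0, terminating the sum). Summing: v_37(1610!) = 43 + 1 = 44.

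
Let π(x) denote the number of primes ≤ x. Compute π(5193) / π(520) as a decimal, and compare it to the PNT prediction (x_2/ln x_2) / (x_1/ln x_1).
π(5193)/π(520) = 691/97 ≈ 7.1237;  PNT prediction ≈ 7.3002.

π(520) = 97 and π(5193) = 691, so π(5193)/π(520) ≈ 7.1237. The PNT-predicted ratio is (5193/ln(5193)) / (520/ln(520)) ≈ 7.3002. The two agree to within a few percent, as expected.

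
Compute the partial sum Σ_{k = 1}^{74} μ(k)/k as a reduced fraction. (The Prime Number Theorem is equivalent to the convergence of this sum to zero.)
Σ μ(k)/k = -7431196043498463691814948/581852579989271773580304621

Values of μ(k) for 1 ≤ k ≤ 74: μ(1) = 1, μ(2) = -1, μ(3) = -1, μ(5) = -1, μ(6) = 1, μ(7) = -1, μ(10) = 1, μ(11) = -1, μ(13) = -1, μ(14) = 1, μ(15) = 1, μ(17) = -1, μ(19) = -1, μ(21) = 1, μ(22) = 1, μ(23) = -1, μ(26) = 1, μ(29) = -1, μ(30) = -1, μ(31) = -1, μ(33) = 1, μ(34) = 1, μ(35) = 1, μ(37) = -1, μ(38) = 1, μ(39) = 1, μ(41) = -1, μ(42) = -1, μ(43) = -1, μ(46) = 1, μ(47) = -1, μ(51) = 1, μ(53) = -1, μ(55) = 1, μ(57) = 1, μ(58) = 1, μ(59) = -1, μ(61) = -1, μ(62) = 1, μ(65) = 1, μ(66) = -1, μ(67) = -1, μ(69) = 1, μ(70) = -1, μ(71) = -1, μ(73) = -1, μ(74) = 1, with μ = 0 on non-squarefree integers. Summing μ(k)/k for k where μ(k) ≠ 0 gives -7431196043498463691814948/581852579989271773580304621 ≈ -0.0128. (PNT ⟺ this sum → 0 as n → ∞.)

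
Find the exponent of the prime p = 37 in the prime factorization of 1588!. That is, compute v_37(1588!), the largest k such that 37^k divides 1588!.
v_37(1588!) = 43

Legendre's formula: v_p(n!) = Σ_{k ≥ 1} ⌊n / p^k⌋. For p = 37, n = 1588, the terms are:
  ⌊1588/37^1⌋ = ⌊1588/37⌋ = 42
  ⌊1588/37^2⌋ = ⌊1588/1369⌋ = 1
(the next term ⌊1588/37^3⌋ = 0, terminating the sum). Summing: v_37(1588!) = 42 + 1 = 43.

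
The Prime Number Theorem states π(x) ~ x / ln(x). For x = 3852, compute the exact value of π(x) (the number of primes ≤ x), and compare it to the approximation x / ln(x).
π(3852) = 534;  x/ln(x) ≈ 466.55;  relative error ≈ 12.63%.

Directly count primes up to 3852: π(3852) = 534. The PNT approximation gives 3852/ln(3852) ≈ 3852/8.25635 ≈ 466.55. Relative error (π(x) − x/ln(x)) / π(x) ≈ 12.63%; the approximation is known to undercount slightly (Li(x) is a better estimate).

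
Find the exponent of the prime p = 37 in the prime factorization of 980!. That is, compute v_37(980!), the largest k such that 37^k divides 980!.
v_37(980!) = 26

Legendre's formula: v_p(n!) = Σ_{k ≥ 1} ⌊n / p^k⌋. For p = 37, n = 980, the terms are:
  ⌊980/37^1⌋ = ⌊980/37⌋ = 26
(the next term ⌊980/37^2⌋ = 0, terminating the sum). Summing: v_37(980!) = 26 = 26.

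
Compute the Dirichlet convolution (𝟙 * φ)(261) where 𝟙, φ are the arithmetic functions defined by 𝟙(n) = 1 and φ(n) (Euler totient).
(𝟙 * φ)(261) = 261

Divisors of 261: [1, 3, 9, 29, 87, 261]. For each d | 261:
  d = 1: 𝟙(1) · φ(261/1) = 1 · 168 = 168
  d = 3: 𝟙(3) · φ(261/3) = 1 · 56 = 56
  d = 9: 𝟙(9) · φ(261/9) = 1 · 28 = 28
  d = 29: 𝟙(29) · φ(261/29) = 1 · 6 = 6
  d = 87: 𝟙(87) · φ(261/87) = 1 · 2 = 2
  d = 261: 𝟙(261) · φ(261/261) = 1 · 1 = 1
Summing: (𝟙 * φ)(261) = 168 + 56 + 28 + 6 + 2 + 1 = 261.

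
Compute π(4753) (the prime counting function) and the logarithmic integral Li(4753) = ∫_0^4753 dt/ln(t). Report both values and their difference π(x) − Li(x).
π(4753) = 640;  Li(4753) ≈ 655.19;  π(x) − Li(x) ≈ -15.19.

Direct count of primes ≤ 4753 gives π(4753) = 640. Numerical evaluation of the logarithmic integral gives Li(4753) ≈ 655.19. The difference π(x) − Li(x) ≈ -15.19 is typically negative for small/moderate x (Li(x) overestimates), though Littlewood's theorem shows this sign changes infinitely often.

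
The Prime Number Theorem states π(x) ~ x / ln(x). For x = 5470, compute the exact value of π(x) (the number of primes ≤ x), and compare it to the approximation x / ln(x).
π(5470) = 721;  x/ln(x) ≈ 635.53;  relative error ≈ 11.85%.

Directly count primes up to 5470: π(5470) = 721. The PNT approximation gives 5470/ln(5470) ≈ 5470/8.60703 ≈ 635.53. Relative error (π(x) − x/ln(x)) / π(x) ≈ 11.85%; the approximation is known to undercount slightly (Li(x) is a better estimate).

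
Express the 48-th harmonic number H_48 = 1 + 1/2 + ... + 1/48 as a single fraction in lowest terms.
H_48 = 282000222059796592919/63245806209101973600

Direct summation: H_48 = 1 + 1/2 + ... + 1/48. The least common denominator is lcm(1, ..., 48) = 442720643463713815200; over this denominator the numerator is 442720643463713815200 + 221360321731856907600 + 147573547821237938400 + 110680160865928453800 + 88544128692742763040 + 73786773910618969200 + 63245806209101973600 + 55340080432964226900 + 49191182607079312800 + 44272064346371381520 + 40247331223973983200 + 36893386955309484600 + 34055434112593370400 + 31622903104550986800 + 29514709564247587680 + 27670040216482113450 + 26042390791983165600 + 24595591303539656400 + 23301086498090200800 + 22136032173185690760 + 21081935403033991200 + 20123665611986991600 + 19248723628857122400 + 18446693477654742300 + 17708825738548552608 + 17027717056296685200 + 16397060869026437600 + 15811451552275493400 + 15266229084955648800 + 14757354782123793840 + 14281311079474639200 + 13835020108241056725 + 13415777074657994400 + 13021195395991582800 + 12649161241820394720 + 12297795651769828200 + 11965422796316589600 + 11650543249045100400 + 11351811370864456800 + 11068016086592845380 + 10798064474724727200 + 10540967701516995600 + 10295828917760786400 + 10061832805993495800 + 9838236521415862560 + 9624361814428561200 + 9419588158802421600 + 9223346738827371150 = 1974001554418576150433, so H_48 = 1974001554418576150433/442720643463713815200; reducing by gcd(1974001554418576150433, 442720643463713815200) = 7 gives 282000222059796592919/63245806209101973600 ≈ 4.45880. (The PNT-adjacent estimate ln(48) + γ ≈ 4.44842 matches within O(1/n).)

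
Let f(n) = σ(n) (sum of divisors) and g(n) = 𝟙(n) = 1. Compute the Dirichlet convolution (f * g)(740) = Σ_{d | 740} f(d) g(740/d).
(σ * 𝟙)(740) = 3003

Divisors of 740: [1, 2, 4, 5, 10, 20, 37, 74, 148, 185, 370, 740]. For each d | 740:
  d = 1: σ(1) · 𝟙(740/1) = 1 · 1 = 1
  d = 2: σ(2) · 𝟙(740/2) = 3 · 1 = 3
  d = 4: σ(4) · 𝟙(740/4) = 7 · 1 = 7
  d = 5: σ(5) · 𝟙(740/5) = 6 · 1 = 6
  d = 10: σ(10) · 𝟙(740/10) = 18 · 1 = 18
  d = 20: σ(20) · 𝟙(740/20) = 42 · 1 = 42
  d = 37: σ(37) · 𝟙(740/37) = 38 · 1 = 38
  d = 74: σ(74) · 𝟙(740/74) = 114 · 1 = 114
  d = 148: σ(148) · 𝟙(740/148) = 266 · 1 = 266
  d = 185: σ(185) · 𝟙(740/185) = 228 · 1 = 228
  d = 370: σ(370) · 𝟙(740/370) = 684 · 1 = 684
  d = 740: σ(740) · 𝟙(740/740) = 1596 · 1 = 1596
Summing: (σ * 𝟙)(740) = 1 + 3 + 7 + 6 + 18 + 42 + 38 + 114 + 266 + 228 + 684 + 1596 = 3003.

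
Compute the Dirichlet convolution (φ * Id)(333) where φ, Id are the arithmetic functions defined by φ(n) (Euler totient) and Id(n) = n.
(φ * Id)(333) = 1533

Divisors of 333: [1, 3, 9, 37, 111, 333]. For each d | 333:
  d = 1: φ(1) · Id(333/1) = 1 · 333 = 333
  d = 3: φ(3) · Id(333/3) = 2 · 111 = 222
  d = 9: φ(9) · Id(333/9) = 6 · 37 = 222
  d = 37: φ(37) · Id(333/37) = 36 · 9 = 324
  d = 111: φ(111) · Id(333/111) = 72 · 3 = 216
  d = 333: φ(333) · Id(333/333) = 216 · 1 = 216
Summing: (φ * Id)(333) = 333 + 222 + 222 + 324 + 216 + 216 = 1533.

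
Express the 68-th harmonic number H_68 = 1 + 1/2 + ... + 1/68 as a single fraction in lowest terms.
H_68 = 14094018321907827923954201611/2933773379069966367528193600

Direct summation: H_68 = 1 + 1/2 + ... + 1/68. The least common denominator is lcm(1, ..., 68) = 79211881234889091923261227200; over this denominator the numerator is 79211881234889091923261227200 + 39605940617444545961630613600 + 26403960411629697307753742400 + 19802970308722272980815306800 + 15842376246977818384652245440 + 13201980205814848653876871200 + 11315983033555584560465889600 + 9901485154361136490407653400 + 8801320137209899102584580800 + 7921188123488909192326122720 + 7201080112262644720296475200 + 6600990102907424326938435600 + 6093221633453007071020094400 + 5657991516777792280232944800 + 5280792082325939461550748480 + 4950742577180568245203826700 + 4659522425581711289603601600 + 4400660068604949551292290400 + 4169046380783636417013748800 + 3960594061744454596163061360 + 3771994344518528186821963200 + 3600540056131322360148237600 + 3443994836299525735793966400 + 3300495051453712163469217800 + 3168475249395563676930449088 + 3046610816726503535510047200 + 2933773379069966367528193600 + 2828995758388896140116472400 + 2731444180513416962871076800 + 2640396041162969730775374240 + 2555221975319002965266491200 + 2475371288590284122601913350 + 2400360037420881573432158400 + 2329761212790855644801800800 + 2263196606711116912093177920 + 2200330034302474775646145200 + 2140861654997002484412465600 + 2084523190391818208506874400 + 2031073877817669023673364800 + 1980297030872227298081530680 + 1931997103289977851786859200 + 1885997172259264093410981600 + 1842136772904397486587470400 + 1800270028065661180074118800 + 1760264027441979820516916160 + 1721997418149762867896983200 + 1685359175210406211133217600 + 1650247525726856081734608900 + 1616569004793654937209412800 + 1584237624697781838465224544 + 1553174141860570429867867200 + 1523305408363251767755023600 + 1494563796884699847608702400 + 1466886689534983183764096800 + 1440216022452528944059295040 + 1414497879194448070058236200 + 1389682126927878805671249600 + 1365722090256708481435538400 + 1342574258218459185140020800 + 1320198020581484865387687120 + 1298555430080149047922315200 + 1277610987659501482633245600 + 1257331448172842728940654400 + 1237685644295142061300956675 + 1218644326690601414204018880 + 1200180018710440786716079200 + 1182266884102822267511361600 + 1164880606395427822400900400 = 380538494691511353946763443497, so H_68 = 380538494691511353946763443497/79211881234889091923261227200; reducing by gcd(380538494691511353946763443497, 79211881234889091923261227200) = 27 gives 14094018321907827923954201611/2933773379069966367528193600 ≈ 4.80406. (The PNT-adjacent estimate ln(68) + γ ≈ 4.79672 matches within O(1/n).)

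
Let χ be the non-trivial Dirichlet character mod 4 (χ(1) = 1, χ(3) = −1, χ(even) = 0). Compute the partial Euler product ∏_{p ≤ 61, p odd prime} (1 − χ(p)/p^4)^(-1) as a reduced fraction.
∏ = 81934214988902113115031508050672702841756592198516788686922065253543/82850154482442028729801746725895742819441886414557775886809038848000

The odd primes p ≤ 61 are [3, 5, 7, 11, 13, 17, 19, 23, 29, 31, 37, 41, 43, 47, 53, 59, 61]. For each, χ(p) = 1 if p ≡ 1 mod 4, χ(p) = −1 if p ≡ 3 mod 4. Taking (1 − χ(p)/p^4)^(-1) = p^4/(p^4 − χ(p)): (1 − (-1)/3^4)^(-1) · (1 − (1)/5^4)^(-1) · (1 − (-1)/7^4)^(-1) · (1 − (-1)/11^4)^(-1) · (1 − (1)/13^4)^(-1) · (1 − (1)/17^4)^(-1) · (1 − (-1)/19^4)^(-1) · (1 − (-1)/23^4)^(-1) · (1 − (1)/29^4)^(-1) · (1 − (-1)/31^4)^(-1) · (1 − (1)/37^4)^(-1) · (1 − (1)/41^4)^(-1) · (1 − (-1)/43^4)^(-1) · (1 − (-1)/47^4)^(-1) · (1 − (1)/53^4)^(-1) · (1 − (-1)/59^4)^(-1) · (1 − (1)/61^4)^(-1) = 81934214988902113115031508050672702841756592198516788686922065253543/82850154482442028729801746725895742819441886414557775886809038848000.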